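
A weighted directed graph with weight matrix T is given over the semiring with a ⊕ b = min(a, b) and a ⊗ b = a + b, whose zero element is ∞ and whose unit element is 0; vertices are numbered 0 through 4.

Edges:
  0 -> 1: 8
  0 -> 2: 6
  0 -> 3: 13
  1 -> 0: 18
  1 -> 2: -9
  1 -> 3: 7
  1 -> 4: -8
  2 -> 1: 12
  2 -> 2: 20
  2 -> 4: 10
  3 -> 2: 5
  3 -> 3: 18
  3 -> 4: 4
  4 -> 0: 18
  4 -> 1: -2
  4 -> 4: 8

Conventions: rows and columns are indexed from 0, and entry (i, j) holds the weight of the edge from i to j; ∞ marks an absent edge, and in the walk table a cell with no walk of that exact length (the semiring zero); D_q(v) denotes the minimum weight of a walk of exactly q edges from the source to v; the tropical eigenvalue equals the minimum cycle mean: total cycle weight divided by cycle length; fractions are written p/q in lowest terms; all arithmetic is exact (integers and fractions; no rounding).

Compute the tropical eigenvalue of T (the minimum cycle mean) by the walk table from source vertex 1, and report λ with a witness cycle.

q=0: [∞, 0, ∞, ∞, ∞]
q=1: [18, ∞, -9, 7, -8]
q=2: [10, -10, 11, 25, 0]
q=3: [8, -2, -19, -3, -18]
q=4: [0, -20, -11, 5, -10]
q=5: [-2, -12, -29, -13, -28]
Optimal cycle mean attained by: cycle 1->4->1, total (-8) + (-2), length 2.
Answer: λ = -5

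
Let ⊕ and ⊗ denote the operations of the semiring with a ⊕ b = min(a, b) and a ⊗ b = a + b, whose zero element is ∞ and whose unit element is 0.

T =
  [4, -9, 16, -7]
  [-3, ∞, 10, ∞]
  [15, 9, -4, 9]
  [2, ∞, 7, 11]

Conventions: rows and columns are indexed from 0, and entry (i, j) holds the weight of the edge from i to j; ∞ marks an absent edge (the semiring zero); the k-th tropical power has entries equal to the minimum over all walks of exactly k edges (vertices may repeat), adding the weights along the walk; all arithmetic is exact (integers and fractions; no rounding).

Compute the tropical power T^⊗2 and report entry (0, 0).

T^⊗2:
  [-12, -5, 0, -3]
  [1, -12, 6, -10]
  [6, 5, -8, 5]
  [6, -7, 3, -5]
Key observation: the optimum is the walk 0->1->0, with weight (-9) + (-3) = -12.
Optimal value attained by: walk 0->1->0.
Answer: (T^⊗2)[0][0] = -12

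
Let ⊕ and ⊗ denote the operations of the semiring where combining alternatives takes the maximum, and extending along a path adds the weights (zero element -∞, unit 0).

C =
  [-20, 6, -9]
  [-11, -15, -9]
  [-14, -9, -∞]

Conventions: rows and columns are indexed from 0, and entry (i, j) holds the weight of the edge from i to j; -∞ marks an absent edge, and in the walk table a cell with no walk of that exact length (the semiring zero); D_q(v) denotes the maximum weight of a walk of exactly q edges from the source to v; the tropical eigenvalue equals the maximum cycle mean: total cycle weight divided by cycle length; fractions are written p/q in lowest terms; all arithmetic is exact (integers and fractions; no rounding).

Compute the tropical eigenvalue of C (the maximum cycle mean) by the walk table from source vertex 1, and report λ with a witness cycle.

q=0: [-∞, 0, -∞]
q=1: [-11, -15, -9]
q=2: [-23, -5, -20]
q=3: [-16, -17, -14]
Optimal cycle mean attained by: cycle 0->1->0, total 6 + (-11), length 2.
Answer: λ = -5/2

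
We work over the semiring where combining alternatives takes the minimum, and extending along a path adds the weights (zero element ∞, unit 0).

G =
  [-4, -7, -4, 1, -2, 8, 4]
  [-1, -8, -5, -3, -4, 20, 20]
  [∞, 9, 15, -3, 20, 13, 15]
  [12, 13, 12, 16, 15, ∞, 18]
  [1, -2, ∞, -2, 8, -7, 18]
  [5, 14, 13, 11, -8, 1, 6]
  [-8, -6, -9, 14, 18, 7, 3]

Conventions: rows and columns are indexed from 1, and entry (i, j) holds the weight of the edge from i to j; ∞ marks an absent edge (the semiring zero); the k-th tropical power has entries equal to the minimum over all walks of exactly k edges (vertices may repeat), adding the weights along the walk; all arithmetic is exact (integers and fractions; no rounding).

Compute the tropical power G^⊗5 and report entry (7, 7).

G^⊗2:
  [-8, -15, -12, -10, -11, -9, 0]
  [-9, -16, -13, -11, -12, -11, 3]
  [7, 1, 4, 6, 5, 13, 15]
  [8, 5, 8, 9, 9, 8, 16]
  [-3, -10, -7, -5, -15, -6, -1]
  [-7, -10, -3, -10, -7, -15, 7]
  [-12, -15, -12, -12, -10, 0, -4]
G^⊗3:
  [-16, -23, -20, -18, -19, -18, -4]
  [-17, -24, -21, -19, -20, -19, -5]
  [0, -7, -4, -2, -3, -2, 11]
  [4, -3, 0, 2, 0, 2, 12]
  [-14, -18, -15, -17, -14, -22, 0]
  [-11, -18, -15, -13, -23, -14, -9]
  [-16, -23, -20, -18, -19, -17, -8]
G^⊗4:
  [-24, -31, -28, -26, -27, -26, -12]
  [-25, -32, -29, -27, -28, -27, -13]
  [-8, -15, -12, -10, -11, -10, 4]
  [-4, -11, -8, -6, -7, -7, 8]
  [-19, -26, -23, -21, -30, -21, -16]
  [-22, -26, -23, -25, -22, -30, -8]
  [-24, -31, -28, -26, -27, -26, -12]
G^⊗5:
  [-32, -39, -36, -34, -35, -34, -20]
  [-33, -40, -37, -35, -36, -35, -21]
  [-16, -23, -20, -18, -19, -18, -4]
  [-12, -19, -16, -14, -15, -14, -1]
  [-29, -34, -31, -32, -30, -37, -15]
  [-27, -34, -31, -29, -38, -29, -24]
  [-32, -39, -36, -34, -35, -34, -20]
Key observation: the optimum is the walk 7->1->2->2->1->7, with weight (-8) + (-7) + (-8) + (-1) + 4 = -20.
Optimal value attained by: walk 7->1->2->2->1->7.
Answer: (G^⊗5)[7][7] = -20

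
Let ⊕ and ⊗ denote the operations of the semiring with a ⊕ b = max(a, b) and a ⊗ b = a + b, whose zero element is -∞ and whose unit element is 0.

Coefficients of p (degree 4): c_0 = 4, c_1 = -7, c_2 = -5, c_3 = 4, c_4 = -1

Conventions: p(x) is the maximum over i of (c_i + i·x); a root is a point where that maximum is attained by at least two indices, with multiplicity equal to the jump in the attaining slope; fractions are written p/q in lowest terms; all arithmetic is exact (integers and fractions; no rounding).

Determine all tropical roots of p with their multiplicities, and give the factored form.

hull edge (i=0, c=4) to (i=3, c=4): slope 0, span 3
hull edge (i=3, c=4) to (i=4, c=-1): slope -5, span 1
Factored form: p(x) = -1 ⊗ (x ⊕ 0) ⊗ (x ⊕ 0) ⊗ (x ⊕ 0) ⊗ (x ⊕ 5)
Answer: roots = 0 (mult 3), 5 (mult 1)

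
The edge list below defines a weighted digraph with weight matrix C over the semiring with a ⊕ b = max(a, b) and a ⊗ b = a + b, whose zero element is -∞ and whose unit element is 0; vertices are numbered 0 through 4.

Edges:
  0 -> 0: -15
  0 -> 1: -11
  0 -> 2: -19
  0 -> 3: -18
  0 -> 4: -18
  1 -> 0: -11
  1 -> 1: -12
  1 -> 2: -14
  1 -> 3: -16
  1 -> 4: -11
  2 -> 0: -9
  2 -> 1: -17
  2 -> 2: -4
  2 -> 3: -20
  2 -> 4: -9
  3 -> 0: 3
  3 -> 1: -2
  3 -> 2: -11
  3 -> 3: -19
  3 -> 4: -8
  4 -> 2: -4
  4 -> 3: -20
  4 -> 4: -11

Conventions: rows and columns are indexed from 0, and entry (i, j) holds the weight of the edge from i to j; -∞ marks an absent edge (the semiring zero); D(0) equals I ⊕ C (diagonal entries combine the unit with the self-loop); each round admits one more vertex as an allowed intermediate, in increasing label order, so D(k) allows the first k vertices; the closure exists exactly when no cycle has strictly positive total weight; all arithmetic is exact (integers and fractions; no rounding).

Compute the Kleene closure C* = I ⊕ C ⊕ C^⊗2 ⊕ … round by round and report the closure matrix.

D(0):
  [0, -11, -19, -18, -18]
  [-11, 0, -14, -16, -11]
  [-9, -17, 0, -20, -9]
  [3, -2, -11, 0, -8]
  [-∞, -∞, -4, -20, 0]
D(1):
  [0, -11, -19, -18, -18]
  [-11, 0, -14, -16, -11]
  [-9, -17, 0, -20, -9]
  [3, -2, -11, 0, -8]
  [-∞, -∞, -4, -20, 0]
D(2):
  [0, -11, -19, -18, -18]
  [-11, 0, -14, -16, -11]
  [-9, -17, 0, -20, -9]
  [3, -2, -11, 0, -8]
  [-∞, -∞, -4, -20, 0]
D(3):
  [0, -11, -19, -18, -18]
  [-11, 0, -14, -16, -11]
  [-9, -17, 0, -20, -9]
  [3, -2, -11, 0, -8]
  [-13, -21, -4, -20, 0]
D(4):
  [0, -11, -19, -18, -18]
  [-11, 0, -14, -16, -11]
  [-9, -17, 0, -20, -9]
  [3, -2, -11, 0, -8]
  [-13, -21, -4, -20, 0]
D(5):
  [0, -11, -19, -18, -18]
  [-11, 0, -14, -16, -11]
  [-9, -17, 0, -20, -9]
  [3, -2, -11, 0, -8]
  [-13, -21, -4, -20, 0]
Answer: C* = [[0, -11, -19, -18, -18], [-11, 0, -14, -16, -11], [-9, -17, 0, -20, -9], [3, -2, -11, 0, -8], [-13, -21, -4, -20, 0]]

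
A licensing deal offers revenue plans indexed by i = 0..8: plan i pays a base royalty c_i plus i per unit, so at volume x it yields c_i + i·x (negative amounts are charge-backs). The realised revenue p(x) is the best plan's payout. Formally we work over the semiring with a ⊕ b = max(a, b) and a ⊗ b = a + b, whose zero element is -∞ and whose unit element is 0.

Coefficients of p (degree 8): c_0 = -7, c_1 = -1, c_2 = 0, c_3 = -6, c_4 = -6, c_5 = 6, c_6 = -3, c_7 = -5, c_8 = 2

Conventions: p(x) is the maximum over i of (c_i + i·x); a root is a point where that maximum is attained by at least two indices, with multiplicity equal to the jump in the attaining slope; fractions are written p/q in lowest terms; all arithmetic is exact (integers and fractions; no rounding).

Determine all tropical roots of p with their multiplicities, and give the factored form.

hull edge (i=0, c=-7) to (i=1, c=-1): slope 6, span 1
hull edge (i=1, c=-1) to (i=5, c=6): slope 7/4, span 4
hull edge (i=5, c=6) to (i=8, c=2): slope -4/3, span 3
Factored form: p(x) = 2 ⊗ (x ⊕ (-6)) ⊗ (x ⊕ (-7/4)) ⊗ (x ⊕ (-7/4)) ⊗ (x ⊕ (-7/4)) ⊗ (x ⊕ (-7/4)) ⊗ (x ⊕ 4/3) ⊗ (x ⊕ 4/3) ⊗ (x ⊕ 4/3)
Answer: roots = -6 (mult 1), -7/4 (mult 4), 4/3 (mult 3)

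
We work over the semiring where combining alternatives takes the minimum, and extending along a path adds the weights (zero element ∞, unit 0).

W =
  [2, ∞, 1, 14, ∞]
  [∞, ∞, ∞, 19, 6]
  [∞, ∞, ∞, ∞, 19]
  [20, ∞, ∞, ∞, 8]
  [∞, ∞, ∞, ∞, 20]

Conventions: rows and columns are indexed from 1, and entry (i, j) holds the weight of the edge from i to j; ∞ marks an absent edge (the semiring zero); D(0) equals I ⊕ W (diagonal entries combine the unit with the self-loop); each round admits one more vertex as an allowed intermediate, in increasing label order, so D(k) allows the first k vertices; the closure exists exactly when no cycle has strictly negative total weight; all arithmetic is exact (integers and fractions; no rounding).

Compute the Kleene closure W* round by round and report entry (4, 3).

D(0):
  [0, ∞, 1, 14, ∞]
  [∞, 0, ∞, 19, 6]
  [∞, ∞, 0, ∞, 19]
  [20, ∞, ∞, 0, 8]
  [∞, ∞, ∞, ∞, 0]
D(1):
  [0, ∞, 1, 14, ∞]
  [∞, 0, ∞, 19, 6]
  [∞, ∞, 0, ∞, 19]
  [20, ∞, 21, 0, 8]
  [∞, ∞, ∞, ∞, 0]
D(2):
  [0, ∞, 1, 14, ∞]
  [∞, 0, ∞, 19, 6]
  [∞, ∞, 0, ∞, 19]
  [20, ∞, 21, 0, 8]
  [∞, ∞, ∞, ∞, 0]
D(3):
  [0, ∞, 1, 14, 20]
  [∞, 0, ∞, 19, 6]
  [∞, ∞, 0, ∞, 19]
  [20, ∞, 21, 0, 8]
  [∞, ∞, ∞, ∞, 0]
D(4):
  [0, ∞, 1, 14, 20]
  [39, 0, 40, 19, 6]
  [∞, ∞, 0, ∞, 19]
  [20, ∞, 21, 0, 8]
  [∞, ∞, ∞, ∞, 0]
D(5):
  [0, ∞, 1, 14, 20]
  [39, 0, 40, 19, 6]
  [∞, ∞, 0, ∞, 19]
  [20, ∞, 21, 0, 8]
  [∞, ∞, ∞, ∞, 0]
Answer: W*[4][3] = 21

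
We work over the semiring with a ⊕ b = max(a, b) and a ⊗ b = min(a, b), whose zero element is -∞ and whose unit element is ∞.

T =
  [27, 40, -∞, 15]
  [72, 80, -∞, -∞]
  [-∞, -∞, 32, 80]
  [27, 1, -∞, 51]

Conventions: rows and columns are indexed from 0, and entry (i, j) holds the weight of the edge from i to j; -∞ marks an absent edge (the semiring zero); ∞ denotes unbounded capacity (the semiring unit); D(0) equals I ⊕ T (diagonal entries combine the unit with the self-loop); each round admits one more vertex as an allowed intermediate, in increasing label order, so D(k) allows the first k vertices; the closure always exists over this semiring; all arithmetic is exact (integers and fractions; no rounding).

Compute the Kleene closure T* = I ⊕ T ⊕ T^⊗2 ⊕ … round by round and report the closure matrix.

D(0):
  [∞, 40, -∞, 15]
  [72, ∞, -∞, -∞]
  [-∞, -∞, ∞, 80]
  [27, 1, -∞, ∞]
D(1):
  [∞, 40, -∞, 15]
  [72, ∞, -∞, 15]
  [-∞, -∞, ∞, 80]
  [27, 27, -∞, ∞]
D(2):
  [∞, 40, -∞, 15]
  [72, ∞, -∞, 15]
  [-∞, -∞, ∞, 80]
  [27, 27, -∞, ∞]
D(3):
  [∞, 40, -∞, 15]
  [72, ∞, -∞, 15]
  [-∞, -∞, ∞, 80]
  [27, 27, -∞, ∞]
D(4):
  [∞, 40, -∞, 15]
  [72, ∞, -∞, 15]
  [27, 27, ∞, 80]
  [27, 27, -∞, ∞]
Answer: T* = [[∞, 40, -∞, 15], [72, ∞, -∞, 15], [27, 27, ∞, 80], [27, 27, -∞, ∞]]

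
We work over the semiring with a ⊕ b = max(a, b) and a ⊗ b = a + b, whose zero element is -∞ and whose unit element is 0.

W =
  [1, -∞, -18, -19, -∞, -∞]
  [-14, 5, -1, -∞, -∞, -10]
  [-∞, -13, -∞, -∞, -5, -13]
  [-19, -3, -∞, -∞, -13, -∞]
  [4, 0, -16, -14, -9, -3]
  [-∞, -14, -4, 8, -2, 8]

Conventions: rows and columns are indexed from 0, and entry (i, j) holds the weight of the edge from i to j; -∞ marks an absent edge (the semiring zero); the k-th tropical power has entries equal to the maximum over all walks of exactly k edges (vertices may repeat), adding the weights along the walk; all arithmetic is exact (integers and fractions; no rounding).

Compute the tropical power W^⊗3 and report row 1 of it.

W^⊗2:
  [2, -22, -17, -18, -23, -31]
  [-9, 10, 4, -2, -6, -2]
  [-1, -5, -14, -5, -14, -5]
  [-9, 2, -4, -27, -22, -13]
  [5, 5, -1, 5, -5, 5]
  [2, 5, 4, 16, 6, 16]
W^⊗3:
  [3, -17, -16, -17, -22, -23]
  [-2, 15, 9, 6, -1, 6]
  [0, 0, -6, 3, -7, 3]
  [-8, 7, 1, -5, -9, -5]
  [6, 10, 4, 13, 3, 13]
  [10, 13, 12, 24, 14, 24]
Answer: row 1 of W^⊗3 = [-2, 15, 9, 6, -1, 6]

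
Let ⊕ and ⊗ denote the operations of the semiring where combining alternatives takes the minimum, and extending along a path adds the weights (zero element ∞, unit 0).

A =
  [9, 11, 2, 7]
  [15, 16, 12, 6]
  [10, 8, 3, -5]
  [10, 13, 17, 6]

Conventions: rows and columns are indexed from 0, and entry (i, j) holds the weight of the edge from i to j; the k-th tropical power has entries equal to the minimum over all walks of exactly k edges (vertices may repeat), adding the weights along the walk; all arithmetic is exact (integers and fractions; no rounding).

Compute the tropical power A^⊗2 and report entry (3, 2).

A^⊗2:
  [12, 10, 5, -3]
  [16, 19, 15, 7]
  [5, 8, 6, -2]
  [16, 19, 12, 12]
Key observation: the optimum is the walk 3->0->2, with weight 10 + 2 = 12.
Optimal value attained by: walk 3->0->2.
Answer: (A^⊗2)[3][2] = 12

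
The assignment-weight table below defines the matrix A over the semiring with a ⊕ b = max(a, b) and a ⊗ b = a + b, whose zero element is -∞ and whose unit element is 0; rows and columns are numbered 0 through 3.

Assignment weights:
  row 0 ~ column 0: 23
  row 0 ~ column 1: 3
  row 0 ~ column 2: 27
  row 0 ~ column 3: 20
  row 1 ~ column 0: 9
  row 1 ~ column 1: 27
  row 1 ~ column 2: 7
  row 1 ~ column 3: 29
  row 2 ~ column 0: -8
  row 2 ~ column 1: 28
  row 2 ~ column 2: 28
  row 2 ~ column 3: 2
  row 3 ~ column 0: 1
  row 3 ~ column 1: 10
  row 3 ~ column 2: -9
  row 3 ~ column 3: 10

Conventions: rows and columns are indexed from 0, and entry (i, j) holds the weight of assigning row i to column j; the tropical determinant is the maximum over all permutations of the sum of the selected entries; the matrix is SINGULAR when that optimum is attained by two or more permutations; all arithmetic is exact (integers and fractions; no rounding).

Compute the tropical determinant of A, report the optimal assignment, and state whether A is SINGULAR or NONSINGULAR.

σ = (0, 1, 2, 3): 23 + 27 + 28 + 10 = 88
σ = (0, 1, 3, 2): 23 + 27 + 2 + (-9) = 43
σ = (0, 2, 1, 3): 23 + 7 + 28 + 10 = 68
σ = (0, 2, 3, 1): 23 + 7 + 2 + 10 = 42
σ = (0, 3, 1, 2): 23 + 29 + 28 + (-9) = 71
σ = (0, 3, 2, 1): 23 + 29 + 28 + 10 = 90
σ = (1, 0, 2, 3): 3 + 9 + 28 + 10 = 50
σ = (1, 0, 3, 2): 3 + 9 + 2 + (-9) = 5
σ = (1, 2, 0, 3): 3 + 7 + (-8) + 10 = 12
σ = (1, 2, 3, 0): 3 + 7 + 2 + 1 = 13
σ = (1, 3, 0, 2): 3 + 29 + (-8) + (-9) = 15
σ = (1, 3, 2, 0): 3 + 29 + 28 + 1 = 61
σ = (2, 0, 1, 3): 27 + 9 + 28 + 10 = 74
σ = (2, 0, 3, 1): 27 + 9 + 2 + 10 = 48
σ = (2, 1, 0, 3): 27 + 27 + (-8) + 10 = 56
σ = (2, 1, 3, 0): 27 + 27 + 2 + 1 = 57
σ = (2, 3, 0, 1): 27 + 29 + (-8) + 10 = 58
σ = (2, 3, 1, 0): 27 + 29 + 28 + 1 = 85
σ = (3, 0, 1, 2): 20 + 9 + 28 + (-9) = 48
σ = (3, 0, 2, 1): 20 + 9 + 28 + 10 = 67
σ = (3, 1, 0, 2): 20 + 27 + (-8) + (-9) = 30
σ = (3, 1, 2, 0): 20 + 27 + 28 + 1 = 76
σ = (3, 2, 0, 1): 20 + 7 + (-8) + 10 = 29
σ = (3, 2, 1, 0): 20 + 7 + 28 + 1 = 56
Optimal value attained by: σ = (0, 3, 2, 1).
Answer: det⊕(A) = 90; verdict: NONSINGULAR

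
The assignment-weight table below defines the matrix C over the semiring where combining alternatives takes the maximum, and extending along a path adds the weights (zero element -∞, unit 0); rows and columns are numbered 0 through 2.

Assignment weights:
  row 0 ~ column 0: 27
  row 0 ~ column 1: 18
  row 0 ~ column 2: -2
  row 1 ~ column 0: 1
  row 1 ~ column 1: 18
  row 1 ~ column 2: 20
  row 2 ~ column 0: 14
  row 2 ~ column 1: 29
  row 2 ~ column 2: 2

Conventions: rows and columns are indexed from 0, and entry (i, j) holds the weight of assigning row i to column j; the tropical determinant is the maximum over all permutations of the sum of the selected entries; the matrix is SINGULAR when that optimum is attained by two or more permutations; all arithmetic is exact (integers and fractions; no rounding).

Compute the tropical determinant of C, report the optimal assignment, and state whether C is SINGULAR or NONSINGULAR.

σ = (0, 1, 2): 27 + 18 + 2 = 47
σ = (0, 2, 1): 27 + 20 + 29 = 76
σ = (1, 0, 2): 18 + 1 + 2 = 21
σ = (1, 2, 0): 18 + 20 + 14 = 52
σ = (2, 0, 1): (-2) + 1 + 29 = 28
σ = (2, 1, 0): (-2) + 18 + 14 = 30
Optimal value attained by: σ = (0, 2, 1).
Answer: det⊕(C) = 76; verdict: NONSINGULAR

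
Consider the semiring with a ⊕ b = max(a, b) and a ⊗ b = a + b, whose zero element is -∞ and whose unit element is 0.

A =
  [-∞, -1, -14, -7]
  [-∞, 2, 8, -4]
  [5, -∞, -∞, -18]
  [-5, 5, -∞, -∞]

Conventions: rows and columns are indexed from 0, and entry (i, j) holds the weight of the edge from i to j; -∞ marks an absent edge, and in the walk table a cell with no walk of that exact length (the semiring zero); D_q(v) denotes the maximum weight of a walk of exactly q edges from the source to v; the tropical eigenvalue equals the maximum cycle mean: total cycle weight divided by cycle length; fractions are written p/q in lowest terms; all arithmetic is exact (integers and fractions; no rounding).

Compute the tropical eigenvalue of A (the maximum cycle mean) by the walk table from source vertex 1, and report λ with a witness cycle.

q=0: [-∞, 0, -∞, -∞]
q=1: [-∞, 2, 8, -4]
q=2: [13, 4, 10, -2]
q=3: [15, 12, 12, 6]
q=4: [17, 14, 20, 8]
Optimal cycle mean attained by: cycle 0->1->2->0, total (-1) + 8 + 5, length 3.
Answer: λ = 4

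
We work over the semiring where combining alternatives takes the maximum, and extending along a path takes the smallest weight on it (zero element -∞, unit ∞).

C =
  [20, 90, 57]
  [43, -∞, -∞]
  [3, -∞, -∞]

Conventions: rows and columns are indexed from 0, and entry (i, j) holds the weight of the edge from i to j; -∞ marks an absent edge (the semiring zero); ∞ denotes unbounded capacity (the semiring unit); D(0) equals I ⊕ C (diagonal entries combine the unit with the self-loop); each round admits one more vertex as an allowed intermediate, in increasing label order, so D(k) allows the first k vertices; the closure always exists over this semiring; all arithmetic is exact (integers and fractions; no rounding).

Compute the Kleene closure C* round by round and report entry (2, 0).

D(0):
  [∞, 90, 57]
  [43, ∞, -∞]
  [3, -∞, ∞]
D(1):
  [∞, 90, 57]
  [43, ∞, 43]
  [3, 3, ∞]
D(2):
  [∞, 90, 57]
  [43, ∞, 43]
  [3, 3, ∞]
D(3):
  [∞, 90, 57]
  [43, ∞, 43]
  [3, 3, ∞]
Answer: C*[2][0] = 3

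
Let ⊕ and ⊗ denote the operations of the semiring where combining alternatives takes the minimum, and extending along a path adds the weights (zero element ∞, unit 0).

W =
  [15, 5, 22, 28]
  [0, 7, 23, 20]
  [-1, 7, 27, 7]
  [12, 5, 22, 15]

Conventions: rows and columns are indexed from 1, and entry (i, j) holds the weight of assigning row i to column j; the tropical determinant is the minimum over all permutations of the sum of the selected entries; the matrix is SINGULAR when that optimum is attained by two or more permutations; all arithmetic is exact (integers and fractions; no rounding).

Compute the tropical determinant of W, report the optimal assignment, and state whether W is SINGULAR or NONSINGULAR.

σ = (1, 2, 3, 4): 15 + 7 + 27 + 15 = 64
σ = (1, 2, 4, 3): 15 + 7 + 7 + 22 = 51
σ = (1, 3, 2, 4): 15 + 23 + 7 + 15 = 60
σ = (1, 3, 4, 2): 15 + 23 + 7 + 5 = 50
σ = (1, 4, 2, 3): 15 + 20 + 7 + 22 = 64
σ = (1, 4, 3, 2): 15 + 20 + 27 + 5 = 67
σ = (2, 1, 3, 4): 5 + 0 + 27 + 15 = 47
σ = (2, 1, 4, 3): 5 + 0 + 7 + 22 = 34
σ = (2, 3, 1, 4): 5 + 23 + (-1) + 15 = 42
σ = (2, 3, 4, 1): 5 + 23 + 7 + 12 = 47
σ = (2, 4, 1, 3): 5 + 20 + (-1) + 22 = 46
σ = (2, 4, 3, 1): 5 + 20 + 27 + 12 = 64
σ = (3, 1, 2, 4): 22 + 0 + 7 + 15 = 44
σ = (3, 1, 4, 2): 22 + 0 + 7 + 5 = 34
σ = (3, 2, 1, 4): 22 + 7 + (-1) + 15 = 43
σ = (3, 2, 4, 1): 22 + 7 + 7 + 12 = 48
σ = (3, 4, 1, 2): 22 + 20 + (-1) + 5 = 46
σ = (3, 4, 2, 1): 22 + 20 + 7 + 12 = 61
σ = (4, 1, 2, 3): 28 + 0 + 7 + 22 = 57
σ = (4, 1, 3, 2): 28 + 0 + 27 + 5 = 60
σ = (4, 2, 1, 3): 28 + 7 + (-1) + 22 = 56
σ = (4, 2, 3, 1): 28 + 7 + 27 + 12 = 74
σ = (4, 3, 1, 2): 28 + 23 + (-1) + 5 = 55
σ = (4, 3, 2, 1): 28 + 23 + 7 + 12 = 70
Optimal value attained by: σ = (2, 1, 4, 3).
Answer: det⊕(W) = 34; verdict: SINGULAR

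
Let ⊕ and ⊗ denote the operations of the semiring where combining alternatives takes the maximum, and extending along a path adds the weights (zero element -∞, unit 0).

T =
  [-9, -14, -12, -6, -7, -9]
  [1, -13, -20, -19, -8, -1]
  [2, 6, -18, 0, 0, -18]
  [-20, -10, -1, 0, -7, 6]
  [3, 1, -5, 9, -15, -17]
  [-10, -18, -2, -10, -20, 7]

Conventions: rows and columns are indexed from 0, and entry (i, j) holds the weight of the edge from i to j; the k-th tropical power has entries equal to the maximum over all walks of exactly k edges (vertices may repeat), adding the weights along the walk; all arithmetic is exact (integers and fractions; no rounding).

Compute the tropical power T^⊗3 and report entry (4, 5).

T^⊗2:
  [-4, -6, -7, 2, -12, 0]
  [-5, -7, -3, 1, -6, 6]
  [7, 1, -1, 9, -2, 6]
  [1, 5, 4, 2, -1, 13]
  [2, 1, 8, 9, 2, 15]
  [0, 4, 5, -2, -2, 14]
T^⊗3:
  [-5, -1, 1, 2, -5, 8]
  [-1, 3, 4, 3, -3, 13]
  [2, 5, 8, 9, 2, 15]
  [6, 10, 11, 8, 4, 20]
  [10, 14, 13, 11, 8, 22]
  [7, 11, 12, 7, 5, 21]
Key observation: the optimum is the walk 4->3->5->5, with weight 9 + 6 + 7 = 22.
Optimal value attained by: walk 4->3->5->5.
Answer: (T^⊗3)[4][5] = 22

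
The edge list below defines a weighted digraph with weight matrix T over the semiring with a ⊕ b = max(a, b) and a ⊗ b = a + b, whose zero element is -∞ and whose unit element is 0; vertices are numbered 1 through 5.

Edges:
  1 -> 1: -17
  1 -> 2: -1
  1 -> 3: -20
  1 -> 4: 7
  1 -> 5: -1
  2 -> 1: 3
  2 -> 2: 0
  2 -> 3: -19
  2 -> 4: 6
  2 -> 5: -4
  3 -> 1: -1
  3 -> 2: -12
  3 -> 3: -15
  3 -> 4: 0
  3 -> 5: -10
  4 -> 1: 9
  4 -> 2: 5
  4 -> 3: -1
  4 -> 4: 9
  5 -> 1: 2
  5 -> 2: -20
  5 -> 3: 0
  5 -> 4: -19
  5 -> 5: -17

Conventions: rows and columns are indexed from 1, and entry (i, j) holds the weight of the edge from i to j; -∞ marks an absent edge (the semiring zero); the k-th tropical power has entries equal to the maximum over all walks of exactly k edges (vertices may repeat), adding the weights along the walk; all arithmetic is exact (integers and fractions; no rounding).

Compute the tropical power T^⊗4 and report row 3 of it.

T^⊗2:
  [16, 12, 6, 16, -5]
  [15, 11, 5, 15, 2]
  [9, 5, -1, 9, -2]
  [18, 14, 8, 18, 8]
  [-1, 1, -15, 9, 1]
T^⊗3:
  [25, 21, 15, 25, 15]
  [24, 20, 14, 24, 14]
  [18, 14, 8, 18, 8]
  [27, 23, 17, 27, 17]
  [18, 14, 8, 18, -2]
T^⊗4:
  [34, 30, 24, 34, 24]
  [33, 29, 23, 33, 23]
  [27, 23, 17, 27, 17]
  [36, 32, 26, 36, 26]
  [27, 23, 17, 27, 17]
Answer: row 3 of T^⊗4 = [27, 23, 17, 27, 17]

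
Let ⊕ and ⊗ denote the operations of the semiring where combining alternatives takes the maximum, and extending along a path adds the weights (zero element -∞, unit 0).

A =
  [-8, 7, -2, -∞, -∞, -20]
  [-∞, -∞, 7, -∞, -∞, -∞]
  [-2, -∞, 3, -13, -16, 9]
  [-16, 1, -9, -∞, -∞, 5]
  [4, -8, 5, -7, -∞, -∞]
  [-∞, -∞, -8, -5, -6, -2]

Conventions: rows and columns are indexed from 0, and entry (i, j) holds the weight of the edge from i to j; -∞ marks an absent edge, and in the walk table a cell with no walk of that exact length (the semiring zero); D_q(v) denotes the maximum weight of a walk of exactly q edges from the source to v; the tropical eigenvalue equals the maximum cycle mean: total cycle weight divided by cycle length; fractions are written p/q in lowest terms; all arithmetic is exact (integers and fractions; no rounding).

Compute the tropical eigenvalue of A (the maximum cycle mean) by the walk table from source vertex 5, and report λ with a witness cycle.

q=0: [-∞, -∞, -∞, -∞, -∞, 0]
q=1: [-∞, -∞, -8, -5, -6, -2]
q=2: [-2, -4, -1, -7, -8, 1]
q=3: [-3, 5, 3, -4, -5, 8]
q=4: [1, 4, 12, 3, 2, 12]
q=5: [10, 8, 15, 7, 6, 21]
q=6: [13, 17, 18, 16, 15, 24]
Optimal cycle mean attained by: cycle 0->1->2->5->4->0, total 7 + 7 + 9 + (-6) + 4, length 5.
Answer: λ = 21/5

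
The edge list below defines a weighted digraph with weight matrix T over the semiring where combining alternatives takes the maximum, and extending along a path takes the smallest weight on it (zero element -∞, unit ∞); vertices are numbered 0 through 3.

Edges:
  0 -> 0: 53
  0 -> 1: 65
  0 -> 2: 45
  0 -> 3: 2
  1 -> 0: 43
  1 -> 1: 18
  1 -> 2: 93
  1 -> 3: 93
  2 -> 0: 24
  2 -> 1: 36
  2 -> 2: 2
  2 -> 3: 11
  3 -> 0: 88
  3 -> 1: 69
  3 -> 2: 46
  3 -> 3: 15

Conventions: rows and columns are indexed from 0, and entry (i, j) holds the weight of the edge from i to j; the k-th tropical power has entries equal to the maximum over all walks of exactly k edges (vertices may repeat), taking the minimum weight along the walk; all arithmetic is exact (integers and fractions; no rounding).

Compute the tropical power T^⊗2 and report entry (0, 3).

T^⊗2:
  [53, 53, 65, 65]
  [88, 69, 46, 18]
  [36, 24, 36, 36]
  [53, 65, 69, 69]
Key observation: the optimum is the walk 0->1->3, with weight 65 min 93 = 65.
Optimal value attained by: walk 0->1->3.
Answer: (T^⊗2)[0][3] = 65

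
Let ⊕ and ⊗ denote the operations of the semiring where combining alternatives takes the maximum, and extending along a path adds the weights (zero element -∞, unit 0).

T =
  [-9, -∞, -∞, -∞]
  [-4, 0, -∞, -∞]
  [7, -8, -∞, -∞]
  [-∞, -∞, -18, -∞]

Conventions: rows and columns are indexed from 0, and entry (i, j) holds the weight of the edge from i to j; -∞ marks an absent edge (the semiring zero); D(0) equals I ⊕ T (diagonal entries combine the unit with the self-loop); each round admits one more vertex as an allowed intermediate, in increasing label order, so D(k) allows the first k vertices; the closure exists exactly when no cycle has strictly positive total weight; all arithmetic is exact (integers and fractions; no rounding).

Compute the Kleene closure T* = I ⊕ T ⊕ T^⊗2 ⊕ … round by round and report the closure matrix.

D(0):
  [0, -∞, -∞, -∞]
  [-4, 0, -∞, -∞]
  [7, -8, 0, -∞]
  [-∞, -∞, -18, 0]
D(1):
  [0, -∞, -∞, -∞]
  [-4, 0, -∞, -∞]
  [7, -8, 0, -∞]
  [-∞, -∞, -18, 0]
D(2):
  [0, -∞, -∞, -∞]
  [-4, 0, -∞, -∞]
  [7, -8, 0, -∞]
  [-∞, -∞, -18, 0]
D(3):
  [0, -∞, -∞, -∞]
  [-4, 0, -∞, -∞]
  [7, -8, 0, -∞]
  [-11, -26, -18, 0]
D(4):
  [0, -∞, -∞, -∞]
  [-4, 0, -∞, -∞]
  [7, -8, 0, -∞]
  [-11, -26, -18, 0]
Answer: T* = [[0, -∞, -∞, -∞], [-4, 0, -∞, -∞], [7, -8, 0, -∞], [-11, -26, -18, 0]]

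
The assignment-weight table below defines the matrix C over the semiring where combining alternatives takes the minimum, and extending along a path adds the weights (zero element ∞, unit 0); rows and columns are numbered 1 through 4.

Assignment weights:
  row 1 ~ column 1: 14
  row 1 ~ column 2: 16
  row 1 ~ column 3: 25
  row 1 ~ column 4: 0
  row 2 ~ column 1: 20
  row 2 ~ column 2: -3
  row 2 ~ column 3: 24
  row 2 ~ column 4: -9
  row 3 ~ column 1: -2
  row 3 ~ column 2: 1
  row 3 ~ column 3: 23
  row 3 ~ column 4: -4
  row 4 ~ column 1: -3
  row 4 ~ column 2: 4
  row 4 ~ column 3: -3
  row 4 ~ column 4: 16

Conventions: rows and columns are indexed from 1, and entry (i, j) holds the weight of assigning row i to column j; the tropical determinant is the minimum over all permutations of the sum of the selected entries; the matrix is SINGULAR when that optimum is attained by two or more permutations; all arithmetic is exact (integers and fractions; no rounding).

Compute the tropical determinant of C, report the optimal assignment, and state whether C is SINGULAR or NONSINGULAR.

σ = (1, 2, 3, 4): 14 + (-3) + 23 + 16 = 50
σ = (1, 2, 4, 3): 14 + (-3) + (-4) + (-3) = 4
σ = (1, 3, 2, 4): 14 + 24 + 1 + 16 = 55
σ = (1, 3, 4, 2): 14 + 24 + (-4) + 4 = 38
σ = (1, 4, 2, 3): 14 + (-9) + 1 + (-3) = 3
σ = (1, 4, 3, 2): 14 + (-9) + 23 + 4 = 32
σ = (2, 1, 3, 4): 16 + 20 + 23 + 16 = 75
σ = (2, 1, 4, 3): 16 + 20 + (-4) + (-3) = 29
σ = (2, 3, 1, 4): 16 + 24 + (-2) + 16 = 54
σ = (2, 3, 4, 1): 16 + 24 + (-4) + (-3) = 33
σ = (2, 4, 1, 3): 16 + (-9) + (-2) + (-3) = 2
σ = (2, 4, 3, 1): 16 + (-9) + 23 + (-3) = 27
σ = (3, 1, 2, 4): 25 + 20 + 1 + 16 = 62
σ = (3, 1, 4, 2): 25 + 20 + (-4) + 4 = 45
σ = (3, 2, 1, 4): 25 + (-3) + (-2) + 16 = 36
σ = (3, 2, 4, 1): 25 + (-3) + (-4) + (-3) = 15
σ = (3, 4, 1, 2): 25 + (-9) + (-2) + 4 = 18
σ = (3, 4, 2, 1): 25 + (-9) + 1 + (-3) = 14
σ = (4, 1, 2, 3): 0 + 20 + 1 + (-3) = 18
σ = (4, 1, 3, 2): 0 + 20 + 23 + 4 = 47
σ = (4, 2, 1, 3): 0 + (-3) + (-2) + (-3) = -8
σ = (4, 2, 3, 1): 0 + (-3) + 23 + (-3) = 17
σ = (4, 3, 1, 2): 0 + 24 + (-2) + 4 = 26
σ = (4, 3, 2, 1): 0 + 24 + 1 + (-3) = 22
Optimal value attained by: σ = (4, 2, 1, 3).
Answer: det⊕(C) = -8; verdict: NONSINGULAR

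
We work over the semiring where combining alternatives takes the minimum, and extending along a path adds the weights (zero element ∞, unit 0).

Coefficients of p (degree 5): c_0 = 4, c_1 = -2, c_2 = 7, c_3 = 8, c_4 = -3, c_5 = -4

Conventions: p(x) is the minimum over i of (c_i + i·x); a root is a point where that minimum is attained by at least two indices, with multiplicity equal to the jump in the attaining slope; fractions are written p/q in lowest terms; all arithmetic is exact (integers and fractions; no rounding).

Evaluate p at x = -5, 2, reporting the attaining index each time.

p(-5) = min(4+0·(-5)=4, -2+1·(-5)=-7, 7+2·(-5)=-3, 8+3·(-5)=-7, -3+4·(-5)=-23, -4+5·(-5)=-29) = -29 (attained by i=5)
p(2) = min(4+0·2=4, -2+1·2=0, 7+2·2=11, 8+3·2=14, -3+4·2=5, -4+5·2=6) = 0 (attained by i=1)
Answer: p(-5) = -29; p(2) = 0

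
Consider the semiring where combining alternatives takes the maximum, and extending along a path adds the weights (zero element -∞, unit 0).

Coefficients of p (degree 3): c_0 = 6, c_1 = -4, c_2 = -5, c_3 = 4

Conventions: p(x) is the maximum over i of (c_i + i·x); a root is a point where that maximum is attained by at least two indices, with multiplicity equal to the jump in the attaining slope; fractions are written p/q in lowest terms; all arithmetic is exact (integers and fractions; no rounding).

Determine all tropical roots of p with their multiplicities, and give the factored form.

hull edge (i=0, c=6) to (i=3, c=4): slope -2/3, span 3
Factored form: p(x) = 4 ⊗ (x ⊕ 2/3) ⊗ (x ⊕ 2/3) ⊗ (x ⊕ 2/3)
Answer: roots = 2/3 (mult 3)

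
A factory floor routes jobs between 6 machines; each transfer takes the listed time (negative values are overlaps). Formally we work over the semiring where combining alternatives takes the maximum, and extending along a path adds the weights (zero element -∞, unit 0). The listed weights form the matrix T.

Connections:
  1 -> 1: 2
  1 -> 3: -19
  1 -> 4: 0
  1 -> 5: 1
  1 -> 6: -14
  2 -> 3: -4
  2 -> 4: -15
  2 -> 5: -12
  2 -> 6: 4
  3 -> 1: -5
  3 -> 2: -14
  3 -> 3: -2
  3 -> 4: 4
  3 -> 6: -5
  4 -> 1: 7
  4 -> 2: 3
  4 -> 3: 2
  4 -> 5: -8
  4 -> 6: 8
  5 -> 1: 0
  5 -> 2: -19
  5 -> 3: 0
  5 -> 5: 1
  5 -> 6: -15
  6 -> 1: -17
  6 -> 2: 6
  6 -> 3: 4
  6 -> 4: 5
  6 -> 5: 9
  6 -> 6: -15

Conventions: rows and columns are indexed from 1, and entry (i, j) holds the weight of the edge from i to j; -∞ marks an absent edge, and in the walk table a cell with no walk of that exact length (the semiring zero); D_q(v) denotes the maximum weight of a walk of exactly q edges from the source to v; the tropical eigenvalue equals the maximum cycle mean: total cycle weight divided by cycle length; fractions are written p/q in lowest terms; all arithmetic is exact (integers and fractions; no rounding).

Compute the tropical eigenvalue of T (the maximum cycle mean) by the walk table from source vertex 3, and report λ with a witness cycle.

q=0: [-∞, -∞, 0, -∞, -∞, -∞]
q=1: [-5, -14, -2, 4, -∞, -5]
q=2: [11, 7, 6, 2, 4, 12]
q=3: [13, 18, 16, 17, 21, 11]
q=4: [24, 20, 21, 20, 22, 25]
q=5: [27, 31, 29, 30, 34, 28]
q=6: [37, 34, 34, 33, 37, 38]
Optimal cycle mean attained by: cycle 4->6->4, total 8 + 5, length 2.
Answer: λ = 13/2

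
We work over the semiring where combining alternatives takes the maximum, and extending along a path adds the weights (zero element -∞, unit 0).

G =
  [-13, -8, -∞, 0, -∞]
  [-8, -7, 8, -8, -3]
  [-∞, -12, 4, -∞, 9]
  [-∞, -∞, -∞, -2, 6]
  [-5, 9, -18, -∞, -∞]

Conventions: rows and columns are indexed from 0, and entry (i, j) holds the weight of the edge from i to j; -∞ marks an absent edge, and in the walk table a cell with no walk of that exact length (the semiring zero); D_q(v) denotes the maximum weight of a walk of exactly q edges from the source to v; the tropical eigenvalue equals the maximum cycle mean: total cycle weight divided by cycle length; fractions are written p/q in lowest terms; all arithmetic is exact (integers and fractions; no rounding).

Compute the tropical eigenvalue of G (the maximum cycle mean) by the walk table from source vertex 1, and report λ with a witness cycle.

q=0: [-∞, 0, -∞, -∞, -∞]
q=1: [-8, -7, 8, -8, -3]
q=2: [-8, 6, 12, -8, 17]
q=3: [12, 26, 16, -2, 21]
q=4: [18, 30, 34, 18, 25]
q=5: [22, 34, 38, 22, 43]
Optimal cycle mean attained by: cycle 1->2->4->1, total 8 + 9 + 9, length 3.
Answer: λ = 26/3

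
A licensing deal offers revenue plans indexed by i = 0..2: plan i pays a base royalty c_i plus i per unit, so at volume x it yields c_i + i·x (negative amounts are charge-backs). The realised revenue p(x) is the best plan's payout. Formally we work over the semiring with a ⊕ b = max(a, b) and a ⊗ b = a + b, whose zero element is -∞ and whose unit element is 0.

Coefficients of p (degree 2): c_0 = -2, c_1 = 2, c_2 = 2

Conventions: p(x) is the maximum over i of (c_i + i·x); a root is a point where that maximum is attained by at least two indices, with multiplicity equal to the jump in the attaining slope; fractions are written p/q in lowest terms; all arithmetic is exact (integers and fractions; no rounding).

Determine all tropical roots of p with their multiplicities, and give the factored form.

hull edge (i=0, c=-2) to (i=1, c=2): slope 4, span 1
hull edge (i=1, c=2) to (i=2, c=2): slope 0, span 1
Factored form: p(x) = 2 ⊗ (x ⊕ (-4)) ⊗ (x ⊕ 0)
Answer: roots = -4 (mult 1), 0 (mult 1)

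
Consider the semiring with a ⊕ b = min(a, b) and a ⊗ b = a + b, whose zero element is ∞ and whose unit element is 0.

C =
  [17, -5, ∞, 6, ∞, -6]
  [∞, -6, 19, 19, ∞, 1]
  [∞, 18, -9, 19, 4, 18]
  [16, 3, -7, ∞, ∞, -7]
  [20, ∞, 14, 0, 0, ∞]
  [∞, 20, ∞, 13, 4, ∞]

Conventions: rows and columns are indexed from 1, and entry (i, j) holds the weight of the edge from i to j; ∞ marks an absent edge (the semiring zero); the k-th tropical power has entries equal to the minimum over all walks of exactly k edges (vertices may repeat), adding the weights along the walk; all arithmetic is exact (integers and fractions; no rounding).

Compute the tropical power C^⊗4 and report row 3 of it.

C^⊗2:
  [22, -11, -1, 7, -2, -4]
  [35, -12, 10, 13, 5, -5]
  [24, 9, -18, 4, -5, 9]
  [33, -3, -16, 6, -3, 4]
  [16, 3, -7, 0, 0, -7]
  [24, 14, 6, 4, 4, 6]
C^⊗3:
  [18, -17, -10, -2, -2, -10]
  [25, -18, 1, 5, -1, -11]
  [15, 0, -27, -5, -14, -3]
  [17, -9, -25, -3, -12, -2]
  [16, -3, -16, 0, -3, -7]
  [20, 7, -3, 4, 4, -3]
C^⊗4:
  [14, -23, -19, -2, -6, -16]
  [19, -24, -8, -1, -7, -17]
  [6, -9, -36, -14, -23, -12]
  [8, -15, -34, -12, -21, -10]
  [16, -9, -25, -3, -12, -7]
  [20, 1, -12, 4, 1, -3]
Answer: row 3 of C^⊗4 = [6, -9, -36, -14, -23, -12]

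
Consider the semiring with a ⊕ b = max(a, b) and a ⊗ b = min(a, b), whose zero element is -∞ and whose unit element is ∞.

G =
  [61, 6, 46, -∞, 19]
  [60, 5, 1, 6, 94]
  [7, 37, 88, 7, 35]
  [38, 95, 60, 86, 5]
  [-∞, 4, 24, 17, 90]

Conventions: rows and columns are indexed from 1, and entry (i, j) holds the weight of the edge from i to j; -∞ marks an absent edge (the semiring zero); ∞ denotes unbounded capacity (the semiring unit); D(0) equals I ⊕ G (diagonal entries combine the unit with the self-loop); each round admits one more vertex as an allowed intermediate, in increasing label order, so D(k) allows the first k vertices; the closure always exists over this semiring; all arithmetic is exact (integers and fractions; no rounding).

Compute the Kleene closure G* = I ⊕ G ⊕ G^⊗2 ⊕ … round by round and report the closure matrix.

D(0):
  [∞, 6, 46, -∞, 19]
  [60, ∞, 1, 6, 94]
  [7, 37, ∞, 7, 35]
  [38, 95, 60, ∞, 5]
  [-∞, 4, 24, 17, ∞]
D(1):
  [∞, 6, 46, -∞, 19]
  [60, ∞, 46, 6, 94]
  [7, 37, ∞, 7, 35]
  [38, 95, 60, ∞, 19]
  [-∞, 4, 24, 17, ∞]
D(2):
  [∞, 6, 46, 6, 19]
  [60, ∞, 46, 6, 94]
  [37, 37, ∞, 7, 37]
  [60, 95, 60, ∞, 94]
  [4, 4, 24, 17, ∞]
D(3):
  [∞, 37, 46, 7, 37]
  [60, ∞, 46, 7, 94]
  [37, 37, ∞, 7, 37]
  [60, 95, 60, ∞, 94]
  [24, 24, 24, 17, ∞]
D(4):
  [∞, 37, 46, 7, 37]
  [60, ∞, 46, 7, 94]
  [37, 37, ∞, 7, 37]
  [60, 95, 60, ∞, 94]
  [24, 24, 24, 17, ∞]
D(5):
  [∞, 37, 46, 17, 37]
  [60, ∞, 46, 17, 94]
  [37, 37, ∞, 17, 37]
  [60, 95, 60, ∞, 94]
  [24, 24, 24, 17, ∞]
Answer: G* = [[∞, 37, 46, 17, 37], [60, ∞, 46, 17, 94], [37, 37, ∞, 17, 37], [60, 95, 60, ∞, 94], [24, 24, 24, 17, ∞]]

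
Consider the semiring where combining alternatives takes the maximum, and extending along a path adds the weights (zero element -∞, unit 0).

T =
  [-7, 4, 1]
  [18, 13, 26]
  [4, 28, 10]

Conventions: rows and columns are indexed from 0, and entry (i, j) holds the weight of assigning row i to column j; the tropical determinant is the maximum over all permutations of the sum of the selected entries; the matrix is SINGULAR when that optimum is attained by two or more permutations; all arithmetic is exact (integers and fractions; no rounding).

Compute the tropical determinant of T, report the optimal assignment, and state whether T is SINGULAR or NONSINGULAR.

σ = (0, 1, 2): (-7) + 13 + 10 = 16
σ = (0, 2, 1): (-7) + 26 + 28 = 47
σ = (1, 0, 2): 4 + 18 + 10 = 32
σ = (1, 2, 0): 4 + 26 + 4 = 34
σ = (2, 0, 1): 1 + 18 + 28 = 47
σ = (2, 1, 0): 1 + 13 + 4 = 18
Optimal value attained by: σ = (0, 2, 1).
Answer: det⊕(T) = 47; verdict: SINGULAR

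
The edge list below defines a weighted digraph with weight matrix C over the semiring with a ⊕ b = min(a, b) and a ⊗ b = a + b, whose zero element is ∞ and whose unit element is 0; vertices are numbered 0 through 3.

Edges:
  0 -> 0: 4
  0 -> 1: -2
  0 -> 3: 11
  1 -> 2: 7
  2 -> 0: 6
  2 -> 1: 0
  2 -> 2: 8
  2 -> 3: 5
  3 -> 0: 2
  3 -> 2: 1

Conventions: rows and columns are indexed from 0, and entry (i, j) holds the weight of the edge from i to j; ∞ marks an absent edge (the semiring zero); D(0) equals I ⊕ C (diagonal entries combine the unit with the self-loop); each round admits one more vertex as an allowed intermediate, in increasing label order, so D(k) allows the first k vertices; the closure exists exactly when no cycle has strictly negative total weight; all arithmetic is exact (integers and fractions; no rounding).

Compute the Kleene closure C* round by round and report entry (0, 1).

D(0):
  [0, -2, ∞, 11]
  [∞, 0, 7, ∞]
  [6, 0, 0, 5]
  [2, ∞, 1, 0]
D(1):
  [0, -2, ∞, 11]
  [∞, 0, 7, ∞]
  [6, 0, 0, 5]
  [2, 0, 1, 0]
D(2):
  [0, -2, 5, 11]
  [∞, 0, 7, ∞]
  [6, 0, 0, 5]
  [2, 0, 1, 0]
D(3):
  [0, -2, 5, 10]
  [13, 0, 7, 12]
  [6, 0, 0, 5]
  [2, 0, 1, 0]
D(4):
  [0, -2, 5, 10]
  [13, 0, 7, 12]
  [6, 0, 0, 5]
  [2, 0, 1, 0]
Answer: C*[0][1] = -2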